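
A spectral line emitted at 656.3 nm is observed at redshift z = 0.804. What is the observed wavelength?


lam_obs = lam_emit * (1 + z) = 656.3 * (1 + 0.804) = 1183.9652

1183.9652 nm


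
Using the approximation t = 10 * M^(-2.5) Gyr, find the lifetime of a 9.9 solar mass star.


t = 10 * M^(-2.5) = 10 * 9.9^(-2.5) = 0.0324

0.0324 Gyr


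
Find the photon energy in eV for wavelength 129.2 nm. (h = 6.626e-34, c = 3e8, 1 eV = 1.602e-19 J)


E = hc/lambda = 6.626e-34 * 3e8 / 1.292e-07 = 1.539e-18 J = 9.6039 eV

9.6039 eV


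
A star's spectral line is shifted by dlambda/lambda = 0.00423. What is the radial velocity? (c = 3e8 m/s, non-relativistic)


v = (dlambda/lambda) * c = 0.00423 * 3e8 = 1.269e+06

1.269e+06 m/s


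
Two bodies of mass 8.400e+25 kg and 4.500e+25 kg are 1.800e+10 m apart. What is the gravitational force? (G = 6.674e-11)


F = G*m1*m2/r^2 = 6.674e-11 * 8.400e+25 * 4.500e+25 / (1.800e+10)^2 = 6.674e-11 * 3.780e+51 / 3.240e+20 = 7.786e+20

7.786e+20 N


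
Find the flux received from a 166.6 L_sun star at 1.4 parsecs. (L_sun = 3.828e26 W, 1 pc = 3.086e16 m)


F = L / (4*pi*d^2) = 6.377e+28 / (4*pi*(4.320e+16)^2) = 2.719e-06

2.719e-06 W/m^2


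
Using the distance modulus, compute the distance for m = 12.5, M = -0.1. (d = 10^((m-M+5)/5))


d = 10^((m - M + 5)/5) = 10^((12.5 - -0.1 + 5)/5) = 3311.3112

3311.3112 pc


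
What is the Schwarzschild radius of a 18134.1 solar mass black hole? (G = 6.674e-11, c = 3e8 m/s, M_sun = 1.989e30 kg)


M = 18134.1 * 1.989e30 kg = 3.60687249e+34 kg. rs = 2GM/c^2 = 2 * 6.674e-11 * 3.60687249e+34 / (3e8)^2 = 5.349e+07

5.349e+07 m


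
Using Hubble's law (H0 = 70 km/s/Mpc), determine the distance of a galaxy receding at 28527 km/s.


d = v / H0 = 28527 / 70 = 407.5286

407.5286 Mpc


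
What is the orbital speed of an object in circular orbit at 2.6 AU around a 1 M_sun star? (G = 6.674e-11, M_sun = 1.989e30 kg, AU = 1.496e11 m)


v = sqrt(GM/r) = sqrt(6.674e-11 * 1.989e+30 / 3.890e+11) = 18473.8759

18473.8759 m/s


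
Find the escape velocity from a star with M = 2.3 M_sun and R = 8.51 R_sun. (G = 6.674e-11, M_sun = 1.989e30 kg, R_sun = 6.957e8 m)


M = 2.3 * 1.989e30 kg = 4.5747e+30 kg; R = 8.51 * 6.957e8 m = 5.920407e+09 m. v_esc = sqrt(2GM/R) = sqrt(2 * 6.674e-11 * 4.5747e+30 / 5.920407e+09) = 321154.2154

321154.2154 m/s


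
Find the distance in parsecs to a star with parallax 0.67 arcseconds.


d = 1/p = 1/0.67 = 1.4925

1.4925 pc


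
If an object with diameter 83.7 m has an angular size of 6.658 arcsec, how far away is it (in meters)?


D = size / theta_rad, theta_rad = 6.658 * pi/(180*3600) = 3.228e-05, D = 2.593e+06

2.593e+06 m


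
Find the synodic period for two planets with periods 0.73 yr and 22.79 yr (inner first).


1/P_syn = |1/P1 - 1/P2| = |1/0.73 - 1/22.79| => P_syn = 0.7542

0.7542 years


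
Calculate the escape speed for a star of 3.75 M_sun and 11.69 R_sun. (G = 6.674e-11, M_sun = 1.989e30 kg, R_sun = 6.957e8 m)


M = 3.75 * 1.989e30 kg = 7.45875e+30 kg; R = 11.69 * 6.957e8 m = 8.132733e+09 m. v_esc = sqrt(2GM/R) = sqrt(2 * 6.674e-11 * 7.45875e+30 / 8.132733e+09) = 349883.0206

349883.0206 m/s


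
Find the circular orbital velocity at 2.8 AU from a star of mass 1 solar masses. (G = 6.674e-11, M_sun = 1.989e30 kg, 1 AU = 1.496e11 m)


v = sqrt(GM/r) = sqrt(6.674e-11 * 1.989e+30 / 4.189e+11) = 17801.8723

17801.8723 m/s


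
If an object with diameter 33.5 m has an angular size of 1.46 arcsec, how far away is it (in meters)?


D = size / theta_rad, theta_rad = 1.46 * pi/(180*3600) = 7.078e-06, D = 4.733e+06

4.733e+06 m


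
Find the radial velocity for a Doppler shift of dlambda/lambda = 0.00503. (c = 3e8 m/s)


v = (dlambda/lambda) * c = 0.00503 * 3e8 = 1.509e+06

1.509e+06 m/s


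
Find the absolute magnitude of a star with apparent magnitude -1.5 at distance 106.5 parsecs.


M = m - 5*log10(d) + 5 = -1.5 - 5*log10(106.5) + 5 = -6.6367

-6.6367


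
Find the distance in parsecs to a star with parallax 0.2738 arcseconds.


d = 1/p = 1/0.2738 = 3.6523

3.6523 pc


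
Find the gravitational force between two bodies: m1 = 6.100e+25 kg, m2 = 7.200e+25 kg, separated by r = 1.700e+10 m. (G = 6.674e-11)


F = G*m1*m2/r^2 = 6.674e-11 * 6.100e+25 * 7.200e+25 / (1.700e+10)^2 = 6.674e-11 * 4.392e+51 / 2.890e+20 = 1.014e+21

1.014e+21 N


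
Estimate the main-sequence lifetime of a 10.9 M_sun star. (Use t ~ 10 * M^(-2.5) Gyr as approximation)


t = 10 * M^(-2.5) = 10 * 10.9^(-2.5) = 0.0255

0.0255 Gyr


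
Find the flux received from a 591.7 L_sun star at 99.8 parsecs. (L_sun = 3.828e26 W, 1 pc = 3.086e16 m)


F = L / (4*pi*d^2) = 2.265e+29 / (4*pi*(3.080e+18)^2) = 1.900e-09

1.900e-09 W/m^2


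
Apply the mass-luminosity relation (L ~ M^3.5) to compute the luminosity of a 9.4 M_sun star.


L/L_sun = (M/M_sun)^3.5 = 9.4^3.5 = 2546.5223

2546.5223 L_sun


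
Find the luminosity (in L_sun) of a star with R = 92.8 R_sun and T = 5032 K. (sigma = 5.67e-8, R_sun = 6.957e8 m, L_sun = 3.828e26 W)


R = 92.8 * 6.957e8 m = 6.456096e+10 m. L = 4*pi*R^2*sigma*T^4 = 4*pi*(6.456096e+10)^2 * 5.67e-8 * 5032^4 = 1.90412481e+30 W. L/L_sun = 1.90412481e+30 / 3.828e26 = 4974.2027

4974.2027 L_sun


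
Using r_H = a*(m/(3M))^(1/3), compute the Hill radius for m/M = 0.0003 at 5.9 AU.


r_H = a * (m/3M)^(1/3) = 5.9 * (0.0003/3)^(1/3) = 0.2739

0.2739 AU


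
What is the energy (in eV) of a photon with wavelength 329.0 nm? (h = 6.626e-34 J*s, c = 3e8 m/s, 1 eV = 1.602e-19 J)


E = hc/lambda = 6.626e-34 * 3e8 / 3.290e-07 = 6.042e-19 J = 3.7715 eV

3.7715 eV


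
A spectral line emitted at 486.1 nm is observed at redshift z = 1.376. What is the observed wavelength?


lam_obs = lam_emit * (1 + z) = 486.1 * (1 + 1.376) = 1154.9736

1154.9736 nm


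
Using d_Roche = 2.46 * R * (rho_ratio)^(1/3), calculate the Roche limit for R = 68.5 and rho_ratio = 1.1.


d_Roche = 2.46 * 68.5 * 1.1^(1/3) = 173.9495

173.9495


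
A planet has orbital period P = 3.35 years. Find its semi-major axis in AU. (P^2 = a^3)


a = P^(2/3) = 3.35^(2/3) = 2.2389

2.2389 AU


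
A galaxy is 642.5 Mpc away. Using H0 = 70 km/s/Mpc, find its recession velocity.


v = H0 * d = 70 * 642.5 = 44975.0

44975.0 km/s


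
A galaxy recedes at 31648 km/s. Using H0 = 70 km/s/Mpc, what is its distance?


d = v / H0 = 31648 / 70 = 452.1143

452.1143 Mpc


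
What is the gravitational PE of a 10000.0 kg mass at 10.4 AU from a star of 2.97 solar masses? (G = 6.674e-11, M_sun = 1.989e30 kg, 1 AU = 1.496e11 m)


M = 2.97 * 1.989e30 kg = 5.90733e+30 kg; r = 10.4 AU * 1.496e11 m/AU = 1.55584e+12 m. U = -GM*m/r = -(6.674e-11 * 5.90733e+30 * 10000.0) / 1.55584e+12 = -2.534e+12

-2.534e+12 J


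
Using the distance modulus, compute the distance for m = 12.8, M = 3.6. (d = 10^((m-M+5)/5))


d = 10^((m - M + 5)/5) = 10^((12.8 - 3.6 + 5)/5) = 691.831

691.831 pc


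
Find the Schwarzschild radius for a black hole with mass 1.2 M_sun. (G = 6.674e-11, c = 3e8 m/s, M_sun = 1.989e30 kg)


M = 1.2 * 1.989e30 kg = 2.3868e+30 kg. rs = 2GM/c^2 = 2 * 6.674e-11 * 2.3868e+30 / (3e8)^2 = 3539.8896

3539.8896 m


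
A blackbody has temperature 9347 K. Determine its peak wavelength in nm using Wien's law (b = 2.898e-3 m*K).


lam_max = b / T = 2.898e-3 / 9347 = 3.100e-07 m = 310.046 nm

310.046 nm


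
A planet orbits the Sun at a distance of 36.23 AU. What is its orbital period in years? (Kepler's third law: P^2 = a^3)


P = a^(3/2) = 36.23^1.5 = 218.0733

218.0733 years


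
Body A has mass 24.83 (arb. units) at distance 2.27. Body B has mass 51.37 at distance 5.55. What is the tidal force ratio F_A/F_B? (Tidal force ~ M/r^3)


Ratio = (M1/r1^3) / (M2/r2^3) = (24.83/2.27^3) / (51.37/5.55^3) = 7.0643

7.0643


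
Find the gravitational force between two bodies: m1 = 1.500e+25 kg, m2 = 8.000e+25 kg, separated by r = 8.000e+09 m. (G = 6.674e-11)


F = G*m1*m2/r^2 = 6.674e-11 * 1.500e+25 * 8.000e+25 / (8.000e+09)^2 = 6.674e-11 * 1.200e+51 / 6.400e+19 = 1.251e+21

1.251e+21 N


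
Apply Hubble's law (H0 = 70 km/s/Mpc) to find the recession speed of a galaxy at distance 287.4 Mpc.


v = H0 * d = 70 * 287.4 = 20118.0

20118.0 km/s


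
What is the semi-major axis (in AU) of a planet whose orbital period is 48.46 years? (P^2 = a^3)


a = P^(2/3) = 48.46^(2/3) = 13.292

13.292 AU


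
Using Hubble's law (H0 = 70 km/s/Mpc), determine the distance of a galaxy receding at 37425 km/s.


d = v / H0 = 37425 / 70 = 534.6429

534.6429 Mpc


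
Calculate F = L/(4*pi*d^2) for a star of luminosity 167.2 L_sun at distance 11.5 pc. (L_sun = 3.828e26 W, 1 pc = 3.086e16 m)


F = L / (4*pi*d^2) = 6.400e+28 / (4*pi*(3.549e+17)^2) = 4.044e-08

4.044e-08 W/m^2


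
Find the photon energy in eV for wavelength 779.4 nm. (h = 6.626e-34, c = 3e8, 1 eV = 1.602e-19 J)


E = hc/lambda = 6.626e-34 * 3e8 / 7.794e-07 = 2.550e-19 J = 1.592 eV

1.592 eV


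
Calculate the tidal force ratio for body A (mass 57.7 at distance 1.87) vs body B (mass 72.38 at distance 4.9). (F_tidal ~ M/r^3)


Ratio = (M1/r1^3) / (M2/r2^3) = (57.7/1.87^3) / (72.38/4.9^3) = 14.3424

14.3424


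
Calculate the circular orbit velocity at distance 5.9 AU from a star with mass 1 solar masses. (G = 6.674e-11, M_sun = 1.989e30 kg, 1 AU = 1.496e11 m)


v = sqrt(GM/r) = sqrt(6.674e-11 * 1.989e+30 / 8.826e+11) = 12263.6201

12263.6201 m/s


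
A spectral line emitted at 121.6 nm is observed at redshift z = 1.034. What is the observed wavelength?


lam_obs = lam_emit * (1 + z) = 121.6 * (1 + 1.034) = 247.3344

247.3344 nm


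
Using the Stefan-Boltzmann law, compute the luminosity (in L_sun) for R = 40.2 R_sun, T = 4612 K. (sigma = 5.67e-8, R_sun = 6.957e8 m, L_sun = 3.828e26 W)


R = 40.2 * 6.957e8 m = 2.796714e+10 m. L = 4*pi*R^2*sigma*T^4 = 4*pi*(2.796714e+10)^2 * 5.67e-8 * 4612^4 = 2.52142602e+29 W. L/L_sun = 2.52142602e+29 / 3.828e26 = 658.6797

658.6797 L_sun


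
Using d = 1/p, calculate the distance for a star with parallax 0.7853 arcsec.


d = 1/p = 1/0.7853 = 1.2734

1.2734 pc


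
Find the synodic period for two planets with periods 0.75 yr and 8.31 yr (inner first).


1/P_syn = |1/P1 - 1/P2| = |1/0.75 - 1/8.31| => P_syn = 0.8244

0.8244 years


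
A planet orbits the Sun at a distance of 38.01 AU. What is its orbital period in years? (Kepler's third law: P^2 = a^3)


P = a^(3/2) = 38.01^1.5 = 234.3402

234.3402 years


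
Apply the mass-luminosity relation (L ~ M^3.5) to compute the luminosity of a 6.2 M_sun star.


L/L_sun = (M/M_sun)^3.5 = 6.2^3.5 = 593.4319

593.4319 L_sun


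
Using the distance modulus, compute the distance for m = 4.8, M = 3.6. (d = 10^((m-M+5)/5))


d = 10^((m - M + 5)/5) = 10^((4.8 - 3.6 + 5)/5) = 17.378

17.378 pc


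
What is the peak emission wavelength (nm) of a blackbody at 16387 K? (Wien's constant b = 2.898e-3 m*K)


lam_max = b / T = 2.898e-3 / 16387 = 1.768e-07 m = 176.8475 nm

176.8475 nm


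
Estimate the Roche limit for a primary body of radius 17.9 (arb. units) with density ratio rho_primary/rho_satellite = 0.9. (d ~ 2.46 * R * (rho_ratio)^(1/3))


d_Roche = 2.46 * 17.9 * 0.9^(1/3) = 42.5144

42.5144


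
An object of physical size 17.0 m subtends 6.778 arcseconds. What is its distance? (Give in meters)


D = size / theta_rad, theta_rad = 6.778 * pi/(180*3600) = 3.286e-05, D = 517335.7489

517335.7489 m


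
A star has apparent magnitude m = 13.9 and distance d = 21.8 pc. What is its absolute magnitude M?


M = m - 5*log10(d) + 5 = 13.9 - 5*log10(21.8) + 5 = 12.2077

12.2077


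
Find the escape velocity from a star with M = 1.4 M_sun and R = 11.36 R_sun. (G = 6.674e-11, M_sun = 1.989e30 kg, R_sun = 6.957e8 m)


M = 1.4 * 1.989e30 kg = 2.7846e+30 kg; R = 11.36 * 6.957e8 m = 7.903152e+09 m. v_esc = sqrt(2GM/R) = sqrt(2 * 6.674e-11 * 2.7846e+30 / 7.903152e+09) = 216864.9373

216864.9373 m/s


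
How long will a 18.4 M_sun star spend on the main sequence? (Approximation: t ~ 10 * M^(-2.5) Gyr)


t = 10 * M^(-2.5) = 10 * 18.4^(-2.5) = 0.0069

0.0069 Gyr


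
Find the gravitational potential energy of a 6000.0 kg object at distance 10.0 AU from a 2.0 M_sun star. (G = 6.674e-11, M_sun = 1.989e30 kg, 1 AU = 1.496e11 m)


M = 2.0 * 1.989e30 kg = 3.978e+30 kg; r = 10.0 AU * 1.496e11 m/AU = 1.496e+12 m. U = -GM*m/r = -(6.674e-11 * 3.978e+30 * 6000.0) / 1.496e+12 = -1.065e+12

-1.065e+12 J


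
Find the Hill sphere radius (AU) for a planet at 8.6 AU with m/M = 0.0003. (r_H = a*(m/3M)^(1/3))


r_H = a * (m/3M)^(1/3) = 8.6 * (0.0003/3)^(1/3) = 0.3992

0.3992 AU


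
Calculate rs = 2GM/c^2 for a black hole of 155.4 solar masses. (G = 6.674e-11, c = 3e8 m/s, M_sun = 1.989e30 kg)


M = 155.4 * 1.989e30 kg = 3.090906e+32 kg. rs = 2GM/c^2 = 2 * 6.674e-11 * 3.090906e+32 / (3e8)^2 = 458415.7032

458415.7032 m


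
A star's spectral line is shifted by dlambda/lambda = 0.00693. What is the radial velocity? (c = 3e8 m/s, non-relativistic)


v = (dlambda/lambda) * c = 0.00693 * 3e8 = 2.079e+06

2.079e+06 m/s


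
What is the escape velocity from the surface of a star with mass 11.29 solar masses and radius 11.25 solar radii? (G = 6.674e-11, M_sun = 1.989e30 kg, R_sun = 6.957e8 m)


M = 11.29 * 1.989e30 kg = 2.245581e+31 kg; R = 11.25 * 6.957e8 m = 7.826625e+09 m. v_esc = sqrt(2GM/R) = sqrt(2 * 6.674e-11 * 2.245581e+31 / 7.826625e+09) = 618849.7198

618849.7198 m/s


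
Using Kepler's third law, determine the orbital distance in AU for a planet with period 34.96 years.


a = P^(2/3) = 34.96^(2/3) = 10.6917

10.6917 AU


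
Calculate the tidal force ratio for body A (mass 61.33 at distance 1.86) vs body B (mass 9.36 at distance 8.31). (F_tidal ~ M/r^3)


Ratio = (M1/r1^3) / (M2/r2^3) = (61.33/1.86^3) / (9.36/8.31^3) = 584.3343

584.3343


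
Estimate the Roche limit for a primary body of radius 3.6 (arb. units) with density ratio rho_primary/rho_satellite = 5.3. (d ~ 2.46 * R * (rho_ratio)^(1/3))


d_Roche = 2.46 * 3.6 * 5.3^(1/3) = 15.4406

15.4406


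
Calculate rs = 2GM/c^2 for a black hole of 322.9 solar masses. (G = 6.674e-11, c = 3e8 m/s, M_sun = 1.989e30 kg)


M = 322.9 * 1.989e30 kg = 6.422481e+32 kg. rs = 2GM/c^2 = 2 * 6.674e-11 * 6.422481e+32 / (3e8)^2 = 952525.2932

952525.2932 m


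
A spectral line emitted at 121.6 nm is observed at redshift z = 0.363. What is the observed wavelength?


lam_obs = lam_emit * (1 + z) = 121.6 * (1 + 0.363) = 165.7408

165.7408 nm


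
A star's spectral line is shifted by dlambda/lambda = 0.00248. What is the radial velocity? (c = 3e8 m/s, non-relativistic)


v = (dlambda/lambda) * c = 0.00248 * 3e8 = 744000.0

744000.0 m/s


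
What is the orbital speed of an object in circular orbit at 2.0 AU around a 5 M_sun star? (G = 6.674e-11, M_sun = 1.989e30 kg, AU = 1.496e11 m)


v = sqrt(GM/r) = sqrt(6.674e-11 * 9.945e+30 / 2.992e+11) = 47099.3269

47099.3269 m/s


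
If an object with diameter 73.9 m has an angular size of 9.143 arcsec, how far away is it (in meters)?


D = size / theta_rad, theta_rad = 9.143 * pi/(180*3600) = 4.433e-05, D = 1.667e+06

1.667e+06 m


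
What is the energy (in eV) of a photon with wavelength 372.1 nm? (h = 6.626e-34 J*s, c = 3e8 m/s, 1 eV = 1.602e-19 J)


E = hc/lambda = 6.626e-34 * 3e8 / 3.721e-07 = 5.342e-19 J = 3.3347 eV

3.3347 eV


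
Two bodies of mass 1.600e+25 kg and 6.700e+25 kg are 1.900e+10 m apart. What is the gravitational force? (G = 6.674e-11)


F = G*m1*m2/r^2 = 6.674e-11 * 1.600e+25 * 6.700e+25 / (1.900e+10)^2 = 6.674e-11 * 1.072e+51 / 3.610e+20 = 1.982e+20

1.982e+20 N


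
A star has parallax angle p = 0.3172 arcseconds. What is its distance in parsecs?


d = 1/p = 1/0.3172 = 3.1526

3.1526 pc


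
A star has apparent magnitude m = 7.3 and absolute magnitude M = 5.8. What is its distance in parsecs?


d = 10^((m - M + 5)/5) = 10^((7.3 - 5.8 + 5)/5) = 19.9526

19.9526 pc


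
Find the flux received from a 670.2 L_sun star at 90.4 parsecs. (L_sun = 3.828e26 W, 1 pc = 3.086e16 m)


F = L / (4*pi*d^2) = 2.566e+29 / (4*pi*(2.790e+18)^2) = 2.623e-09

2.623e-09 W/m^2


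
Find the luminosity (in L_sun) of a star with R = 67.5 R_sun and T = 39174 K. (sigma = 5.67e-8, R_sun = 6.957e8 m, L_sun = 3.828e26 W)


R = 67.5 * 6.957e8 m = 4.695975e+10 m. L = 4*pi*R^2*sigma*T^4 = 4*pi*(4.695975e+10)^2 * 5.67e-8 * 39174^4 = 3.700293316e+33 W. L/L_sun = 3.700293316e+33 / 3.828e26 = 9.666e+06

9.666e+06 L_sun


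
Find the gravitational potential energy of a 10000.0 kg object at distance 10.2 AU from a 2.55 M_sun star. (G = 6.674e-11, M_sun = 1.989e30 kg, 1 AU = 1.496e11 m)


M = 2.55 * 1.989e30 kg = 5.07195e+30 kg; r = 10.2 AU * 1.496e11 m/AU = 1.52592e+12 m. U = -GM*m/r = -(6.674e-11 * 5.07195e+30 * 10000.0) / 1.52592e+12 = -2.218e+12

-2.218e+12 J


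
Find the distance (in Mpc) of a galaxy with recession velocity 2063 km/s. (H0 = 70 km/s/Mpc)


d = v / H0 = 2063 / 70 = 29.4714

29.4714 Mpc


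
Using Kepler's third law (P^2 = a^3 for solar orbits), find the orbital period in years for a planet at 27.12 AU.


P = a^(3/2) = 27.12^1.5 = 141.2325

141.2325 years


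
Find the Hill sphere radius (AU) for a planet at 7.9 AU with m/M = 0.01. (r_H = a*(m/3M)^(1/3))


r_H = a * (m/3M)^(1/3) = 7.9 * (0.01/3)^(1/3) = 1.1801

1.1801 AU


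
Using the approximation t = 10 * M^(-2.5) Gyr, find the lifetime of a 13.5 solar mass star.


t = 10 * M^(-2.5) = 10 * 13.5^(-2.5) = 0.0149

0.0149 Gyr


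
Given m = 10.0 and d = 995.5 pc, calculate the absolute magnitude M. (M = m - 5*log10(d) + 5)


M = m - 5*log10(d) + 5 = 10.0 - 5*log10(995.5) + 5 = 0.0098

0.0098


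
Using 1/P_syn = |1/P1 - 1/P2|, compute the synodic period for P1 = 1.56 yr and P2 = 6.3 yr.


1/P_syn = |1/P1 - 1/P2| = |1/1.56 - 1/6.3| => P_syn = 2.0734

2.0734 years


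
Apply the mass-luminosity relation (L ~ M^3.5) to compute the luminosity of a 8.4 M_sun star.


L/L_sun = (M/M_sun)^3.5 = 8.4^3.5 = 1717.8194

1717.8194 L_sun


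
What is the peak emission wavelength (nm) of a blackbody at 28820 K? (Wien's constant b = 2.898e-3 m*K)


lam_max = b / T = 2.898e-3 / 28820 = 1.006e-07 m = 100.5552 nm

100.5552 nm


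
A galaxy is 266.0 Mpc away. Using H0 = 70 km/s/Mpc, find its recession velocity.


v = H0 * d = 70 * 266.0 = 18620.0

18620.0 km/s


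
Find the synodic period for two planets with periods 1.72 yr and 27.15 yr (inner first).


1/P_syn = |1/P1 - 1/P2| = |1/1.72 - 1/27.15| => P_syn = 1.8363

1.8363 years


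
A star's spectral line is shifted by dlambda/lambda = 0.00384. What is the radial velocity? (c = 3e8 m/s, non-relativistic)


v = (dlambda/lambda) * c = 0.00384 * 3e8 = 1.152e+06

1.152e+06 m/s


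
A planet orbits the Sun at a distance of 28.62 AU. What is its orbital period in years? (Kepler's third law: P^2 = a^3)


P = a^(3/2) = 28.62^1.5 = 153.1103

153.1103 years


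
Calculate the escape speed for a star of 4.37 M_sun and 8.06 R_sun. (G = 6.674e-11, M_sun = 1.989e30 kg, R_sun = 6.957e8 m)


M = 4.37 * 1.989e30 kg = 8.69193e+30 kg; R = 8.06 * 6.957e8 m = 5.607342e+09 m. v_esc = sqrt(2GM/R) = sqrt(2 * 6.674e-11 * 8.69193e+30 / 5.607342e+09) = 454870.4102

454870.4102 m/s


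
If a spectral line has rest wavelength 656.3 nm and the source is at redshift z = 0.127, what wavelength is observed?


lam_obs = lam_emit * (1 + z) = 656.3 * (1 + 0.127) = 739.6501

739.6501 nm


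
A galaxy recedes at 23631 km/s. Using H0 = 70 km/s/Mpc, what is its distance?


d = v / H0 = 23631 / 70 = 337.5857

337.5857 Mpc


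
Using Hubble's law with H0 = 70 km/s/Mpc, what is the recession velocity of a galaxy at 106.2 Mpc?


v = H0 * d = 70 * 106.2 = 7434.0

7434.0 km/s


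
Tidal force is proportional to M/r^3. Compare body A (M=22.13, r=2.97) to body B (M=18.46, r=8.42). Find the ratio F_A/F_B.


Ratio = (M1/r1^3) / (M2/r2^3) = (22.13/2.97^3) / (18.46/8.42^3) = 27.316

27.316


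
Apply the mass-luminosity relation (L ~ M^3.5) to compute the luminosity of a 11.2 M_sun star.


L/L_sun = (M/M_sun)^3.5 = 11.2^3.5 = 4701.7884

4701.7884 L_sun


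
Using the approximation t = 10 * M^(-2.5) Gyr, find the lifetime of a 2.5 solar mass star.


t = 10 * M^(-2.5) = 10 * 2.5^(-2.5) = 1.0119

1.0119 Gyr


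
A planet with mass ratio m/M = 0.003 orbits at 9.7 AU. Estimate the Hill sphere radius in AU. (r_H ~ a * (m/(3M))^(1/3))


r_H = a * (m/3M)^(1/3) = 9.7 * (0.003/3)^(1/3) = 0.97

0.97 AU


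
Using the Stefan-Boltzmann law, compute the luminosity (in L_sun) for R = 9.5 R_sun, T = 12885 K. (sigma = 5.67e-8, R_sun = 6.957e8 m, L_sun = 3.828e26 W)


R = 9.5 * 6.957e8 m = 6.60915e+09 m. L = 4*pi*R^2*sigma*T^4 = 4*pi*(6.60915e+09)^2 * 5.67e-8 * 12885^4 = 8.578706935e+29 W. L/L_sun = 8.578706935e+29 / 3.828e26 = 2241.0415

2241.0415 L_sun


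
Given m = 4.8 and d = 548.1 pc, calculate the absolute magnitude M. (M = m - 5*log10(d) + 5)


M = m - 5*log10(d) + 5 = 4.8 - 5*log10(548.1) + 5 = -3.8943

-3.8943


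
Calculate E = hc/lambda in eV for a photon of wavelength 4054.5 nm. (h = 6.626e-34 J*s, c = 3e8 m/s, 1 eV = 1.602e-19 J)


E = hc/lambda = 6.626e-34 * 3e8 / 4.054e-06 = 4.903e-20 J = 0.306 eV

0.306 eV


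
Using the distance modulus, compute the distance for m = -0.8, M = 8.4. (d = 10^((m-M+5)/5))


d = 10^((m - M + 5)/5) = 10^((-0.8 - 8.4 + 5)/5) = 0.1445

0.1445 pc


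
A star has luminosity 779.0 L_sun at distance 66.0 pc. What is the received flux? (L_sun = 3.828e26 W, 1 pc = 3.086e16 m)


F = L / (4*pi*d^2) = 2.982e+29 / (4*pi*(2.037e+18)^2) = 5.720e-09

5.720e-09 W/m^2


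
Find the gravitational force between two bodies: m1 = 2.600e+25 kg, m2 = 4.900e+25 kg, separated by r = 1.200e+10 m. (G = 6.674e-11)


F = G*m1*m2/r^2 = 6.674e-11 * 2.600e+25 * 4.900e+25 / (1.200e+10)^2 = 6.674e-11 * 1.274e+51 / 1.440e+20 = 5.905e+20

5.905e+20 N


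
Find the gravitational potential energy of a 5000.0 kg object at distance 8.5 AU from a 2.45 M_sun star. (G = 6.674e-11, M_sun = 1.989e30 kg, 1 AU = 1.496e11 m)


M = 2.45 * 1.989e30 kg = 4.87305e+30 kg; r = 8.5 AU * 1.496e11 m/AU = 1.2716e+12 m. U = -GM*m/r = -(6.674e-11 * 4.87305e+30 * 5000.0) / 1.2716e+12 = -1.279e+12

-1.279e+12 J


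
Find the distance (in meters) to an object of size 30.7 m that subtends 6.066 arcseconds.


D = size / theta_rad, theta_rad = 6.066 * pi/(180*3600) = 2.941e-05, D = 1.044e+06

1.044e+06 m


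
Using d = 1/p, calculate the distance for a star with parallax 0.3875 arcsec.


d = 1/p = 1/0.3875 = 2.5806

2.5806 pc


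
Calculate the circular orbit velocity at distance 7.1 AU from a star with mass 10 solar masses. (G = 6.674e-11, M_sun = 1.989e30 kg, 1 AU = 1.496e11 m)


v = sqrt(GM/r) = sqrt(6.674e-11 * 1.989e+31 / 1.062e+12) = 35352.1248

35352.1248 m/s


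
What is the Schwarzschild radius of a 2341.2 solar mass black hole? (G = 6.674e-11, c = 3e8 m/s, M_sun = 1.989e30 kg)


M = 2341.2 * 1.989e30 kg = 4.6566468e+33 kg. rs = 2GM/c^2 = 2 * 6.674e-11 * 4.6566468e+33 / (3e8)^2 = 6.906e+06

6.906e+06 m


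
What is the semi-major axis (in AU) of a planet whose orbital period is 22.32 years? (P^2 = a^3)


a = P^(2/3) = 22.32^(2/3) = 7.9274

7.9274 AU


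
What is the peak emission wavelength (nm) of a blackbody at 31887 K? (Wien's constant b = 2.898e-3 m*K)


lam_max = b / T = 2.898e-3 / 31887 = 9.088e-08 m = 90.8834 nm

90.8834 nm


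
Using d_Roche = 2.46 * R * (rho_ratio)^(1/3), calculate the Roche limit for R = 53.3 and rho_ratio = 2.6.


d_Roche = 2.46 * 53.3 * 2.6^(1/3) = 180.2963

180.2963


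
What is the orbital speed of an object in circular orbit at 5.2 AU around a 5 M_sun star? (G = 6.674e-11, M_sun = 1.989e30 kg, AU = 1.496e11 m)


v = sqrt(GM/r) = sqrt(6.674e-11 * 9.945e+30 / 7.779e+11) = 29209.7625

29209.7625 m/s


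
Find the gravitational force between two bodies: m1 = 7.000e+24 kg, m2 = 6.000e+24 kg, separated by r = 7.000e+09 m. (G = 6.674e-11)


F = G*m1*m2/r^2 = 6.674e-11 * 7.000e+24 * 6.000e+24 / (7.000e+09)^2 = 6.674e-11 * 4.200e+49 / 4.900e+19 = 5.721e+19

5.721e+19 N


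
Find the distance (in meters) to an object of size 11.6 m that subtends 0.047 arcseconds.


D = size / theta_rad, theta_rad = 0.047 * pi/(180*3600) = 2.279e-07, D = 5.091e+07

5.091e+07 m


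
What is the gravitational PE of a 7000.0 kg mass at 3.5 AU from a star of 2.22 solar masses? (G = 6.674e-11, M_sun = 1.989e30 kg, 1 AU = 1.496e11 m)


M = 2.22 * 1.989e30 kg = 4.41558e+30 kg; r = 3.5 AU * 1.496e11 m/AU = 5.236e+11 m. U = -GM*m/r = -(6.674e-11 * 4.41558e+30 * 7000.0) / 5.236e+11 = -3.940e+12

-3.940e+12 J


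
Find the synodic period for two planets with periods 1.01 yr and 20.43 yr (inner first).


1/P_syn = |1/P1 - 1/P2| = |1/1.01 - 1/20.43| => P_syn = 1.0625

1.0625 years


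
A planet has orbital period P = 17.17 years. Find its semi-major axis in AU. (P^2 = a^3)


a = P^(2/3) = 17.17^(2/3) = 6.6555

6.6555 AU


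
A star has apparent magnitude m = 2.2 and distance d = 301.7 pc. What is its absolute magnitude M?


M = m - 5*log10(d) + 5 = 2.2 - 5*log10(301.7) + 5 = -5.1979

-5.1979


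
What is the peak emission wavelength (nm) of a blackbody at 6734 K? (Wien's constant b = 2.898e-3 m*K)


lam_max = b / T = 2.898e-3 / 6734 = 4.304e-07 m = 430.3534 nm

430.3534 nm


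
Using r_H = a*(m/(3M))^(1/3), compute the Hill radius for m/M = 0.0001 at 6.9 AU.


r_H = a * (m/3M)^(1/3) = 6.9 * (0.0001/3)^(1/3) = 0.2221

0.2221 AU


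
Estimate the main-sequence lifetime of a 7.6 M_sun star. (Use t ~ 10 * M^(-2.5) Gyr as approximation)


t = 10 * M^(-2.5) = 10 * 7.6^(-2.5) = 0.0628

0.0628 Gyr


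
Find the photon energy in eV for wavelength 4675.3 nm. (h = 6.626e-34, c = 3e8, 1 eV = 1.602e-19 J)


E = hc/lambda = 6.626e-34 * 3e8 / 4.675e-06 = 4.252e-20 J = 0.2654 eV

0.2654 eV


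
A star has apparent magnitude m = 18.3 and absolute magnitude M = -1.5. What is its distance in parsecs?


d = 10^((m - M + 5)/5) = 10^((18.3 - -1.5 + 5)/5) = 91201.0839

91201.0839 pc


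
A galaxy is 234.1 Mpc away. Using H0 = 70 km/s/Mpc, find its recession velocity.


v = H0 * d = 70 * 234.1 = 16387.0

16387.0 km/s


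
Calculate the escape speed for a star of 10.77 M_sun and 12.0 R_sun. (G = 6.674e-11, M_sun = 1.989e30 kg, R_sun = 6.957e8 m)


M = 10.77 * 1.989e30 kg = 2.142153e+31 kg; R = 12.0 * 6.957e8 m = 8.3484e+09 m. v_esc = sqrt(2GM/R) = sqrt(2 * 6.674e-11 * 2.142153e+31 / 8.3484e+09) = 585236.922

585236.922 m/s


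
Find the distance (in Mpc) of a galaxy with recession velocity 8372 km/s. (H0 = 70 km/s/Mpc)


d = v / H0 = 8372 / 70 = 119.6

119.6 Mpc


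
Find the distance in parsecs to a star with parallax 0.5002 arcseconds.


d = 1/p = 1/0.5002 = 1.9992

1.9992 pc


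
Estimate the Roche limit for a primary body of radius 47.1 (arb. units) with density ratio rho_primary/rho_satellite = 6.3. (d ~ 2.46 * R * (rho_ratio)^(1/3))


d_Roche = 2.46 * 47.1 * 6.3^(1/3) = 213.9946

213.9946


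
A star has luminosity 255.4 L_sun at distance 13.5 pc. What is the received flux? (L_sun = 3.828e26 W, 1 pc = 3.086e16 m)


F = L / (4*pi*d^2) = 9.777e+28 / (4*pi*(4.166e+17)^2) = 4.483e-08

4.483e-08 W/m^2


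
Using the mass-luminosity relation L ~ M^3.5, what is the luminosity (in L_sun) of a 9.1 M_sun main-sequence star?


L/L_sun = (M/M_sun)^3.5 = 9.1^3.5 = 2273.2378

2273.2378 L_sun


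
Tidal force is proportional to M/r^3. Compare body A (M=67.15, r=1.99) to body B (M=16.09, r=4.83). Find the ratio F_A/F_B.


Ratio = (M1/r1^3) / (M2/r2^3) = (67.15/1.99^3) / (16.09/4.83^3) = 59.6722

59.6722


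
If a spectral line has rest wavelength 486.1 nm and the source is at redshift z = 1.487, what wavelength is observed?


lam_obs = lam_emit * (1 + z) = 486.1 * (1 + 1.487) = 1208.9307

1208.9307 nm


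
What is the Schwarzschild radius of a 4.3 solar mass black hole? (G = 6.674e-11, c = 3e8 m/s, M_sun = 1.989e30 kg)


M = 4.3 * 1.989e30 kg = 8.5527e+30 kg. rs = 2GM/c^2 = 2 * 6.674e-11 * 8.5527e+30 / (3e8)^2 = 12684.6044

12684.6044 m


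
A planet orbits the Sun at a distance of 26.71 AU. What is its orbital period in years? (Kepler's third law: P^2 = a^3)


P = a^(3/2) = 26.71^1.5 = 138.0419

138.0419 years


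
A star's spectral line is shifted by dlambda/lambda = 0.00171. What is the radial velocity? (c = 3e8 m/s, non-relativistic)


v = (dlambda/lambda) * c = 0.00171 * 3e8 = 513000.0

513000.0 m/s


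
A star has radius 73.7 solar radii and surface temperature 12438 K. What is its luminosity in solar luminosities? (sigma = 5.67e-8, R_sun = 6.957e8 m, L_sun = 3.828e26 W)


R = 73.7 * 6.957e8 m = 5.127309e+10 m. L = 4*pi*R^2*sigma*T^4 = 4*pi*(5.127309e+10)^2 * 5.67e-8 * 12438^4 = 4.483055498e+31 W. L/L_sun = 4.483055498e+31 / 3.828e26 = 117112.2126

117112.2126 L_sun


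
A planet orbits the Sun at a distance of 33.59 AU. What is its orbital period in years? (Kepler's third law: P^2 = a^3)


P = a^(3/2) = 33.59^1.5 = 194.6772

194.6772 years


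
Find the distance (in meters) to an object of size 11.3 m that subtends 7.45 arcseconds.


D = size / theta_rad, theta_rad = 7.45 * pi/(180*3600) = 3.612e-05, D = 312858.0283

312858.0283 m


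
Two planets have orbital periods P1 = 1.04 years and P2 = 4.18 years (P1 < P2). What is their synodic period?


1/P_syn = |1/P1 - 1/P2| = |1/1.04 - 1/4.18| => P_syn = 1.3845

1.3845 years


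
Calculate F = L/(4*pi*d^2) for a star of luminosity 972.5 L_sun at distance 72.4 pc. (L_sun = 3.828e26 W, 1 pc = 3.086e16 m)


F = L / (4*pi*d^2) = 3.723e+29 / (4*pi*(2.234e+18)^2) = 5.934e-09

5.934e-09 W/m^2


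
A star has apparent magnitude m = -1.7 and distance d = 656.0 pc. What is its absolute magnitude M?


M = m - 5*log10(d) + 5 = -1.7 - 5*log10(656.0) + 5 = -10.7845

-10.7845


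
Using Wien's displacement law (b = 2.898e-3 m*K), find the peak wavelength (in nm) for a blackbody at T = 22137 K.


lam_max = b / T = 2.898e-3 / 22137 = 1.309e-07 m = 130.912 nm

130.912 nm


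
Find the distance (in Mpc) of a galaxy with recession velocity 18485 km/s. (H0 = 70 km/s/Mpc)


d = v / H0 = 18485 / 70 = 264.0714

264.0714 Mpc


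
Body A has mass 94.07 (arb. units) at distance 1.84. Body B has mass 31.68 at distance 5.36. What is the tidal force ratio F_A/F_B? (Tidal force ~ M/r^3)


Ratio = (M1/r1^3) / (M2/r2^3) = (94.07/1.84^3) / (31.68/5.36^3) = 73.4018

73.4018


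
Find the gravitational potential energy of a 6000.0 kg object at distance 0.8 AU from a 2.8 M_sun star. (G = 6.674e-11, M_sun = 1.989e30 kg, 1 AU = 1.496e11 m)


M = 2.8 * 1.989e30 kg = 5.5692e+30 kg; r = 0.8 AU * 1.496e11 m/AU = 1.1968e+11 m. U = -GM*m/r = -(6.674e-11 * 5.5692e+30 * 6000.0) / 1.1968e+11 = -1.863e+13

-1.863e+13 J


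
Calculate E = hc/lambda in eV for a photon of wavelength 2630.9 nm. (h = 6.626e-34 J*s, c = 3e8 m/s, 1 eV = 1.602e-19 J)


E = hc/lambda = 6.626e-34 * 3e8 / 2.631e-06 = 7.556e-20 J = 0.4716 eV

0.4716 eV


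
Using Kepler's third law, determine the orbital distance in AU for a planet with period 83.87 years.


a = P^(2/3) = 83.87^(2/3) = 19.1604

19.1604 AU


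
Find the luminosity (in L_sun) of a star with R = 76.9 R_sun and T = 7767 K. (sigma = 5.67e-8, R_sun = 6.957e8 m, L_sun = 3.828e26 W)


R = 76.9 * 6.957e8 m = 5.349933e+10 m. L = 4*pi*R^2*sigma*T^4 = 4*pi*(5.349933e+10)^2 * 5.67e-8 * 7767^4 = 7.421690337e+30 W. L/L_sun = 7.421690337e+30 / 3.828e26 = 19387.9058

19387.9058 L_sun


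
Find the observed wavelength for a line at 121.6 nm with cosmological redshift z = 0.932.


lam_obs = lam_emit * (1 + z) = 121.6 * (1 + 0.932) = 234.9312

234.9312 nm


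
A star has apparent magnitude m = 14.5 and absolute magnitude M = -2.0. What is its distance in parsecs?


d = 10^((m - M + 5)/5) = 10^((14.5 - -2.0 + 5)/5) = 19952.6231

19952.6231 pc


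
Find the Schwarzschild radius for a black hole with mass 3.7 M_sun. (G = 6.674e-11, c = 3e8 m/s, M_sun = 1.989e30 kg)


M = 3.7 * 1.989e30 kg = 7.3593e+30 kg. rs = 2GM/c^2 = 2 * 6.674e-11 * 7.3593e+30 / (3e8)^2 = 10914.6596

10914.6596 m


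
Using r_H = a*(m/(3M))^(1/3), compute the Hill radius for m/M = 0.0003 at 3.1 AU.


r_H = a * (m/3M)^(1/3) = 3.1 * (0.0003/3)^(1/3) = 0.1439

0.1439 AU


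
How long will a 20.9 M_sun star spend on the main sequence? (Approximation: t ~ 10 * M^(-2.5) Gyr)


t = 10 * M^(-2.5) = 10 * 20.9^(-2.5) = 0.005

0.005 Gyr


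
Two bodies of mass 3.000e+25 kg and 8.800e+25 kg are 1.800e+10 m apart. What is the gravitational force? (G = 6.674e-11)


F = G*m1*m2/r^2 = 6.674e-11 * 3.000e+25 * 8.800e+25 / (1.800e+10)^2 = 6.674e-11 * 2.640e+51 / 3.240e+20 = 5.438e+20

5.438e+20 N


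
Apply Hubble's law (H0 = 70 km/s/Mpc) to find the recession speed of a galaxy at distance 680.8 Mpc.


v = H0 * d = 70 * 680.8 = 47656.0

47656.0 km/s


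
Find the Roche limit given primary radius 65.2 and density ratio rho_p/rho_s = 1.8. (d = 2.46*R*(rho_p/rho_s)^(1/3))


d_Roche = 2.46 * 65.2 * 1.8^(1/3) = 195.1073

195.1073


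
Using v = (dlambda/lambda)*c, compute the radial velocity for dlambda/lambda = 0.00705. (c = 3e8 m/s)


v = (dlambda/lambda) * c = 0.00705 * 3e8 = 2.115e+06

2.115e+06 m/s


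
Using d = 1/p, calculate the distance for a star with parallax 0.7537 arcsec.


d = 1/p = 1/0.7537 = 1.3268

1.3268 pc


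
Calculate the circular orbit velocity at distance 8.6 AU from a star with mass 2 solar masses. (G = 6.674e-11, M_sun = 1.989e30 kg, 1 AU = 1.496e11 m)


v = sqrt(GM/r) = sqrt(6.674e-11 * 3.978e+30 / 1.287e+12) = 14365.16

14365.16 m/s


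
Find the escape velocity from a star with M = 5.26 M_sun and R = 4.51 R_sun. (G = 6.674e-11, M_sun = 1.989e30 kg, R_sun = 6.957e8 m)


M = 5.26 * 1.989e30 kg = 1.046214e+31 kg; R = 4.51 * 6.957e8 m = 3.137607e+09 m. v_esc = sqrt(2GM/R) = sqrt(2 * 6.674e-11 * 1.046214e+31 / 3.137607e+09) = 667143.2404

667143.2404 m/s


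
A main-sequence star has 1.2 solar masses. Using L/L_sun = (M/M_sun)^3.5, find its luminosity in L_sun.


L/L_sun = (M/M_sun)^3.5 = 1.2^3.5 = 1.8929

1.8929 L_sun


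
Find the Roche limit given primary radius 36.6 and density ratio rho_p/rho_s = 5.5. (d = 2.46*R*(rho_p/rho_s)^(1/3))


d_Roche = 2.46 * 36.6 * 5.5^(1/3) = 158.9292

158.9292


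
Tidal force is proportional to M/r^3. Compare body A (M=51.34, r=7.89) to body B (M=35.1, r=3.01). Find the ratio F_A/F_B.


Ratio = (M1/r1^3) / (M2/r2^3) = (51.34/7.89^3) / (35.1/3.01^3) = 0.0812

0.0812


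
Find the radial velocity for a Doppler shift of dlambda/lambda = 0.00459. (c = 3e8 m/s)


v = (dlambda/lambda) * c = 0.00459 * 3e8 = 1.377e+06

1.377e+06 m/s


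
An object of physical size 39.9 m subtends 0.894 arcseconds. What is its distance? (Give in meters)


D = size / theta_rad, theta_rad = 0.894 * pi/(180*3600) = 4.334e-06, D = 9.206e+06

9.206e+06 m


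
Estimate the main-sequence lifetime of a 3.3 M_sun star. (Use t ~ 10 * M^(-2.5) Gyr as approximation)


t = 10 * M^(-2.5) = 10 * 3.3^(-2.5) = 0.5055

0.5055 Gyr


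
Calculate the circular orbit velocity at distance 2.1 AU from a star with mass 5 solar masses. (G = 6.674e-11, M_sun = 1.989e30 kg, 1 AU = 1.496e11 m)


v = sqrt(GM/r) = sqrt(6.674e-11 * 9.945e+30 / 3.142e+11) = 45964.2365

45964.2365 m/s


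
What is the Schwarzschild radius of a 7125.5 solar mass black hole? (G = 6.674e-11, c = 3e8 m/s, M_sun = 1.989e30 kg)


M = 7125.5 * 1.989e30 kg = 1.41726195e+34 kg. rs = 2GM/c^2 = 2 * 6.674e-11 * 1.41726195e+34 / (3e8)^2 = 2.102e+07

2.102e+07 m


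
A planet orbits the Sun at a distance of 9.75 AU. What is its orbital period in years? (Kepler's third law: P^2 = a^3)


P = a^(3/2) = 9.75^1.5 = 30.4444

30.4444 years


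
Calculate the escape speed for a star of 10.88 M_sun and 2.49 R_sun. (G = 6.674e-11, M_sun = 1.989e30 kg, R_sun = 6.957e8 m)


M = 10.88 * 1.989e30 kg = 2.164032e+31 kg; R = 2.49 * 6.957e8 m = 1.732293e+09 m. v_esc = sqrt(2GM/R) = sqrt(2 * 6.674e-11 * 2.164032e+31 / 1.732293e+09) = 1.291e+06

1.291e+06 m/s


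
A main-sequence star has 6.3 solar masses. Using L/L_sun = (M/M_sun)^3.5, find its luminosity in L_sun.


L/L_sun = (M/M_sun)^3.5 = 6.3^3.5 = 627.613

627.613 L_sun


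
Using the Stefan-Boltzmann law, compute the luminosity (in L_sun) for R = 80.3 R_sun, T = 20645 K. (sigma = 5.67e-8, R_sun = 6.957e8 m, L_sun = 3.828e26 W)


R = 80.3 * 6.957e8 m = 5.586471e+10 m. L = 4*pi*R^2*sigma*T^4 = 4*pi*(5.586471e+10)^2 * 5.67e-8 * 20645^4 = 4.039499596e+32 W. L/L_sun = 4.039499596e+32 / 3.828e26 = 1.055e+06

1.055e+06 L_sun


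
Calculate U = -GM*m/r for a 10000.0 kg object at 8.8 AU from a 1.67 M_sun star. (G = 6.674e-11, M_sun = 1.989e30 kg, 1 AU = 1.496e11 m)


M = 1.67 * 1.989e30 kg = 3.32163e+30 kg; r = 8.8 AU * 1.496e11 m/AU = 1.31648e+12 m. U = -GM*m/r = -(6.674e-11 * 3.32163e+30 * 10000.0) / 1.31648e+12 = -1.684e+12

-1.684e+12 J


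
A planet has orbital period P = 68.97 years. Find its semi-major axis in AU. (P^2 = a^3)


a = P^(2/3) = 68.97^(2/3) = 16.818

16.818 AU


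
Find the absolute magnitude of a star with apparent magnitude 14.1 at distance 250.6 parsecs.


M = m - 5*log10(d) + 5 = 14.1 - 5*log10(250.6) + 5 = 7.1051

7.1051


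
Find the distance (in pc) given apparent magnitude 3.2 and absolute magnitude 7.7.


d = 10^((m - M + 5)/5) = 10^((3.2 - 7.7 + 5)/5) = 1.2589

1.2589 pc


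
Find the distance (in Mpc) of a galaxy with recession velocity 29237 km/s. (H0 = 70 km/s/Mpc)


d = v / H0 = 29237 / 70 = 417.6714

417.6714 Mpc


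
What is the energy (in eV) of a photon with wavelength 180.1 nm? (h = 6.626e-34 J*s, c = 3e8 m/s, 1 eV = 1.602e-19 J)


E = hc/lambda = 6.626e-34 * 3e8 / 1.801e-07 = 1.104e-18 J = 6.8896 eV

6.8896 eV


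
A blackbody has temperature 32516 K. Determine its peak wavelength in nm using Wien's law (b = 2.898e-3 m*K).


lam_max = b / T = 2.898e-3 / 32516 = 8.913e-08 m = 89.1254 nm

89.1254 nm


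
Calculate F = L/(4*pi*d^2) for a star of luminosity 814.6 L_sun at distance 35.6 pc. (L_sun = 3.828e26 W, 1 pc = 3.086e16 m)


F = L / (4*pi*d^2) = 3.118e+29 / (4*pi*(1.099e+18)^2) = 2.056e-08

2.056e-08 W/m^2


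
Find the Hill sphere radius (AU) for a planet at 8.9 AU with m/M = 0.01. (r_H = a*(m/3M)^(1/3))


r_H = a * (m/3M)^(1/3) = 8.9 * (0.01/3)^(1/3) = 1.3295

1.3295 AU


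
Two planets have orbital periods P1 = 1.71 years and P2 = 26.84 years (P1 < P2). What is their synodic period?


1/P_syn = |1/P1 - 1/P2| = |1/1.71 - 1/26.84| => P_syn = 1.8264

1.8264 years


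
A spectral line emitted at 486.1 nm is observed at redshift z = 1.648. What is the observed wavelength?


lam_obs = lam_emit * (1 + z) = 486.1 * (1 + 1.648) = 1287.1928

1287.1928 nm


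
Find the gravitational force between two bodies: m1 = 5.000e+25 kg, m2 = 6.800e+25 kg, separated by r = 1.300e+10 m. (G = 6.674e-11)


F = G*m1*m2/r^2 = 6.674e-11 * 5.000e+25 * 6.800e+25 / (1.300e+10)^2 = 6.674e-11 * 3.400e+51 / 1.690e+20 = 1.343e+21

1.343e+21 N


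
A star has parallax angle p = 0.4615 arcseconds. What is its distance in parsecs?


d = 1/p = 1/0.4615 = 2.1668

2.1668 pc


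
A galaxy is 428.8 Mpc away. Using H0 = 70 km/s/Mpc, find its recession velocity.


v = H0 * d = 70 * 428.8 = 30016.0

30016.0 km/s


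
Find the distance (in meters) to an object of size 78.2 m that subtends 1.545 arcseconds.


D = size / theta_rad, theta_rad = 1.545 * pi/(180*3600) = 7.490e-06, D = 1.044e+07

1.044e+07 m
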